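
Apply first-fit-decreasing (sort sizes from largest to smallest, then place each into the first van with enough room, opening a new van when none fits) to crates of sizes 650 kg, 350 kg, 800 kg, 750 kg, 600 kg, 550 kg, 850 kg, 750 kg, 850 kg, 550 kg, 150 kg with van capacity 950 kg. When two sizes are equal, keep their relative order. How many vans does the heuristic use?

Sorted descending: 850, 850, 800, 750, 750, 650, 600, 550, 550, 350, 150.
  850 → van 1 (new)  [load 850/950]
  850 → van 2 (new)  [load 850/950]
  800 → van 3 (new)  [load 800/950]
  750 → van 4 (new)  [load 750/950]
  750 → van 5 (new)  [load 750/950]
  650 → van 6 (new)  [load 650/950]
  600 → van 7 (new)  [load 600/950]
  550 → van 8 (new)  [load 550/950]
  550 → van 9 (new)  [load 550/950]
  350 → van 7  [load 950/950]
  150 → van 3  [load 950/950]
9 vans opened.

9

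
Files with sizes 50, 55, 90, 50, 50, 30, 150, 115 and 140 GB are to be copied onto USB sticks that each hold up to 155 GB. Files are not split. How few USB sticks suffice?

Total = 150 + 140 + 115 + 90 + 55 + 50 + 50 + 50 + 30 = 730 GB.
Lower bound: ⌈730/155⌉ = 5 USB sticks.
A packing using 5 USB sticks:
  USB stick 1: 150 = 150
  USB stick 2: 140 = 140
  USB stick 3: 115 + 30 = 145
  USB stick 4: 90 + 55 = 145
  USB stick 5: 50 + 50 + 50 = 150
This matches the lower bound, so 5 is optimal.

5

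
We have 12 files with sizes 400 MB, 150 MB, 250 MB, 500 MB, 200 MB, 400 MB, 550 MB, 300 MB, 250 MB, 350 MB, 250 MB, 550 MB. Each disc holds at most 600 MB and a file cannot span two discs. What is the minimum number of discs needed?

8

Total = 550 + 550 + 500 + 400 + 400 + 350 + 300 + 250 + 250 + 250 + 200 + 150 = 4150 MB.
Lower bound: ⌈4150/600⌉ = 7 discs.
A packing using 8 discs:
  disc 1: 550 = 550
  disc 2: 550 = 550
  disc 3: 500 = 500
  disc 4: 400 + 200 = 600
  disc 5: 400 + 150 = 550
  disc 6: 350 + 250 = 600
  disc 7: 300 + 250 = 550
  disc 8: 250 = 250
No arrangement into 7 discs stays within capacity, so 8 is optimal.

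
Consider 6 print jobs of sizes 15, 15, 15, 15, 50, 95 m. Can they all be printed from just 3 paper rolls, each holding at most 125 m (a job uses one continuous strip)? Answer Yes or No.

A valid assignment using 2 paper rolls:
  roll 1: 95 + 15 + 15 = 125
  roll 2: 50 + 15 + 15 = 80
That uses only 2 ≤ 3, so 3 paper rolls are enough.

Yes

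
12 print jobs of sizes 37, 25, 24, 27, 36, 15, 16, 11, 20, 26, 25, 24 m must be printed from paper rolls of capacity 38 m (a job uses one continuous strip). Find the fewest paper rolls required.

10

Total = 37 + 36 + 27 + 26 + 25 + 25 + 24 + 24 + 20 + 16 + 15 + 11 = 286 m.
Lower bound: ⌈286/38⌉ = 8 paper rolls.
Also, 9 print jobs each exceed 19 m, and no two of those can share a roll, so at least 9 paper rolls are needed.
A packing using 10 paper rolls:
  roll 1: 37 = 37
  roll 2: 36 = 36
  roll 3: 27 + 11 = 38
  roll 4: 26 = 26
  roll 5: 25 = 25
  roll 6: 25 = 25
  roll 7: 24 = 24
  roll 8: 24 = 24
  roll 9: 20 + 16 = 36
  roll 10: 15 = 15
No arrangement into 9 paper rolls stays within capacity, so 10 is optimal.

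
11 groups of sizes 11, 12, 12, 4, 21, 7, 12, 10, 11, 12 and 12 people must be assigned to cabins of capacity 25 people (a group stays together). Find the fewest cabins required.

Total = 21 + 12 + 12 + 12 + 12 + 12 + 11 + 11 + 10 + 7 + 4 = 124 people.
Lower bound: ⌈124/25⌉ = 5 cabins.
A packing using 6 cabins:
  cabin 1: 21 + 4 = 25
  cabin 2: 12 + 12 = 24
  cabin 3: 12 + 12 = 24
  cabin 4: 12 + 11 = 23
  cabin 5: 11 + 10 = 21
  cabin 6: 7 = 7
No arrangement into 5 cabins stays within capacity, so 6 is optimal.

6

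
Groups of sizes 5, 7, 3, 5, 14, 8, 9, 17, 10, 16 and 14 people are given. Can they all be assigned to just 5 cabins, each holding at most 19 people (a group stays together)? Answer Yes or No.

Total = 108 people; ⌈108/19⌉ = 6.
At least 6 cabins are required, but only 5 are allowed.

No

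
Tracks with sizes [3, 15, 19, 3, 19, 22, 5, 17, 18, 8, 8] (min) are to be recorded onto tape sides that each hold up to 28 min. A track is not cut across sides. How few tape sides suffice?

6

Total = 22 + 19 + 19 + 18 + 17 + 15 + 8 + 8 + 5 + 3 + 3 = 137 min.
Lower bound: ⌈137/28⌉ = 5 tape sides.
Also, 6 tracks each exceed 14 min, and no two of those can share a side, so at least 6 tape sides are needed.
A packing using 6 tape sides:
  side 1: 22 + 5 = 27
  side 2: 19 + 8 = 27
  side 3: 19 + 8 = 27
  side 4: 18 + 3 + 3 = 24
  side 5: 17 = 17
  side 6: 15 = 15
This matches the lower bound, so 6 is optimal.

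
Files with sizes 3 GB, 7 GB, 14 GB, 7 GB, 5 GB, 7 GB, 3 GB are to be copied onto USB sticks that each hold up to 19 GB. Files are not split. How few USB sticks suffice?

Total = 14 + 7 + 7 + 7 + 5 + 3 + 3 = 46 GB.
Lower bound: ⌈46/19⌉ = 3 USB sticks.
A packing using 3 USB sticks:
  USB stick 1: 14 + 5 = 19
  USB stick 2: 7 + 7 + 3 = 17
  USB stick 3: 7 + 3 = 10
This matches the lower bound, so 3 is optimal.

3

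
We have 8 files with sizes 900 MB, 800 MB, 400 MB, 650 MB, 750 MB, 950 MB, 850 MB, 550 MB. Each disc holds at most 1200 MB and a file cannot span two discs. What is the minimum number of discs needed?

Total = 950 + 900 + 850 + 800 + 750 + 650 + 550 + 400 = 5850 MB.
Lower bound: ⌈5850/1200⌉ = 5 discs.
Also, 6 files each exceed 600 MB, and no two of those can share a disc, so at least 6 discs are needed.
A packing using 6 discs:
  disc 1: 950 = 950
  disc 2: 900 = 900
  disc 3: 850 = 850
  disc 4: 800 + 400 = 1200
  disc 5: 750 = 750
  disc 6: 650 + 550 = 1200
This matches the lower bound, so 6 is optimal.

6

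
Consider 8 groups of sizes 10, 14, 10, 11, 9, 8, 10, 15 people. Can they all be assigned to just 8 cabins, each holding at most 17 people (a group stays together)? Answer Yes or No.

Yes

A valid assignment using 7 cabins:
  cabin 1: 15 = 15
  cabin 2: 14 = 14
  cabin 3: 11 = 11
  cabin 4: 10 = 10
  cabin 5: 10 = 10
  cabin 6: 10 = 10
  cabin 7: 9 + 8 = 17
That uses only 7 ≤ 8, so 8 cabins are enough.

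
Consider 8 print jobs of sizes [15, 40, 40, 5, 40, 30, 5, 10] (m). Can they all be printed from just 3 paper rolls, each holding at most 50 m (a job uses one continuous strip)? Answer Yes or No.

Total = 185 m; ⌈185/50⌉ = 4.
At least 4 paper rolls are required, but only 3 are allowed.

No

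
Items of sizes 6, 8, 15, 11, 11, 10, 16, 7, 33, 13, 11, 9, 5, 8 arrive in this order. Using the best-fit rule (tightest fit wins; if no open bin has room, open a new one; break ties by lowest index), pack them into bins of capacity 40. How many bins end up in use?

  6 → bin 1 (new)  [load 6/40]
  8 → bin 1  [load 14/40]
  15 → bin 1  [load 29/40]
  11 → bin 1  [load 40/40]
  11 → bin 2 (new)  [load 11/40]
  10 → bin 2  [load 21/40]
  16 → bin 2  [load 37/40]
  7 → bin 3 (new)  [load 7/40]
  33 → bin 3  [load 40/40]
  13 → bin 4 (new)  [load 13/40]
  11 → bin 4  [load 24/40]
  9 → bin 4  [load 33/40]
  5 → bin 4  [load 38/40]
  8 → bin 5 (new)  [load 8/40]
5 bins opened.

5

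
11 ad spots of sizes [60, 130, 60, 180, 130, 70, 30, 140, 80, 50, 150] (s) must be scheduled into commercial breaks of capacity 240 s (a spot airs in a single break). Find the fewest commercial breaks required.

5

Total = 180 + 150 + 140 + 130 + 130 + 80 + 70 + 60 + 60 + 50 + 30 = 1080 s.
Lower bound: ⌈1080/240⌉ = 5 commercial breaks.
A packing using 5 commercial breaks:
  break 1: 180 + 60 = 240
  break 2: 150 + 80 = 230
  break 3: 140 + 70 + 30 = 240
  break 4: 130 + 60 + 50 = 240
  break 5: 130 = 130
This matches the lower bound, so 5 is optimal.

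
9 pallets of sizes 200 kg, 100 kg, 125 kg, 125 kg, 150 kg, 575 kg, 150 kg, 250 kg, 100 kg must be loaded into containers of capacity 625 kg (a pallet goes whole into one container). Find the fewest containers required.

Total = 575 + 250 + 200 + 150 + 150 + 125 + 125 + 100 + 100 = 1775 kg.
Lower bound: ⌈1775/625⌉ = 3 containers.
A packing using 3 containers:
  container 1: 575 = 575
  container 2: 250 + 200 + 150 = 600
  container 3: 150 + 125 + 125 + 100 + 100 = 600
This matches the lower bound, so 3 is optimal.

3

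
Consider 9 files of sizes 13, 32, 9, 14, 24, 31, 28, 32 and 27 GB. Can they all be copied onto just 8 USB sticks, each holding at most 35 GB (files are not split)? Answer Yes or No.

Yes

A valid assignment using 7 USB sticks:
  USB stick 1: 32 = 32
  USB stick 2: 32 = 32
  USB stick 3: 31 = 31
  USB stick 4: 28 = 28
  USB stick 5: 27 = 27
  USB stick 6: 24 + 9 = 33
  USB stick 7: 14 + 13 = 27
That uses only 7 ≤ 8, so 8 USB sticks are enough.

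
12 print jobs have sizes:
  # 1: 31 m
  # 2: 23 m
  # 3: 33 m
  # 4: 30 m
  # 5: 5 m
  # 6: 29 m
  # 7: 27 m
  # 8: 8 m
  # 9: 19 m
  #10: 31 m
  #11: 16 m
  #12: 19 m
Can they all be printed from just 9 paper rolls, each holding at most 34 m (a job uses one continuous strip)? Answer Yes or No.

No

Total = 271 m; ⌈271/34⌉ = 8.
9 print jobs each exceed half the capacity and cannot share a roll, forcing at least 9 paper rolls.
The bound of 9 does not rule out 9, but exhaustive search shows no assignment into 9 paper rolls of capacity 34 m exists — the minimum is 10.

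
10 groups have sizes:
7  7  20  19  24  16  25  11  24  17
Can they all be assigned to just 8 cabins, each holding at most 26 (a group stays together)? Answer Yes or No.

A valid assignment using 8 cabins:
  cabin 1: 25 = 25
  cabin 2: 24 = 24
  cabin 3: 24 = 24
  cabin 4: 20 = 20
  cabin 5: 19 + 7 = 26
  cabin 6: 17 + 7 = 24
  cabin 7: 16 = 16
  cabin 8: 11 = 11
Every load is within 26, so 8 cabins suffice.

Yes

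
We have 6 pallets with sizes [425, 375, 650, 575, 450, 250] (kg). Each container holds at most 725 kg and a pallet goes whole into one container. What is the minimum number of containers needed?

Total = 650 + 575 + 450 + 425 + 375 + 250 = 2725 kg.
Lower bound: ⌈2725/725⌉ = 4 containers.
Also, 5 pallets each exceed 725/2 kg, and no two of those can share a container, so at least 5 containers are needed.
A packing using 5 containers:
  container 1: 650 = 650
  container 2: 575 = 575
  container 3: 450 + 250 = 700
  container 4: 425 = 425
  container 5: 375 = 375
This matches the lower bound, so 5 is optimal.

5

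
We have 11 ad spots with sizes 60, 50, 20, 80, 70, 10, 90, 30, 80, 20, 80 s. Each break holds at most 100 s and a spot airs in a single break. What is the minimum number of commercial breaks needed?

Total = 90 + 80 + 80 + 80 + 70 + 60 + 50 + 30 + 20 + 20 + 10 = 590 s.
Lower bound: ⌈590/100⌉ = 6 commercial breaks.
A packing using 7 commercial breaks:
  break 1: 90 + 10 = 100
  break 2: 80 + 20 = 100
  break 3: 80 + 20 = 100
  break 4: 80 = 80
  break 5: 70 + 30 = 100
  break 6: 60 = 60
  break 7: 50 = 50
No arrangement into 6 commercial breaks stays within capacity, so 7 is optimal.

7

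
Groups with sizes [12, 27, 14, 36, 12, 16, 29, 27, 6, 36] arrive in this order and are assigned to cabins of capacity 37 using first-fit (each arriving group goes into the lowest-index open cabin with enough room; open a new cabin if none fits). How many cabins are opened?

7

  12 → cabin 1 (new)  [load 12/37]
  27 → cabin 2 (new)  [load 27/37]
  14 → cabin 1  [load 26/37]
  36 → cabin 3 (new)  [load 36/37]
  12 → cabin 4 (new)  [load 12/37]
  16 → cabin 4  [load 28/37]
  29 → cabin 5 (new)  [load 29/37]
  27 → cabin 6 (new)  [load 27/37]
  6 → cabin 1  [load 32/37]
  36 → cabin 7 (new)  [load 36/37]
7 cabins opened.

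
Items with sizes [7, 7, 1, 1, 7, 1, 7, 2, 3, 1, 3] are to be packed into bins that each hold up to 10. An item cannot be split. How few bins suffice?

Total = 7 + 7 + 7 + 7 + 3 + 3 + 2 + 1 + 1 + 1 + 1 = 40.
Lower bound: ⌈40/10⌉ = 4 bins.
A packing using 4 bins:
  bin 1: 7 + 3 = 10
  bin 2: 7 + 3 = 10
  bin 3: 7 + 2 + 1 = 10
  bin 4: 7 + 1 + 1 + 1 = 10
This matches the lower bound, so 4 is optimal.

4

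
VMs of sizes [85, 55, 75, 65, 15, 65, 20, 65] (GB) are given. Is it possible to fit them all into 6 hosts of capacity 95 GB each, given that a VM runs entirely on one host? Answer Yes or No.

A valid assignment using 6 hosts:
  host 1: 85 = 85
  host 2: 75 + 20 = 95
  host 3: 65 + 15 = 80
  host 4: 65 = 65
  host 5: 65 = 65
  host 6: 55 = 55
Every load is within 95 GB, so 6 hosts suffice.

Yes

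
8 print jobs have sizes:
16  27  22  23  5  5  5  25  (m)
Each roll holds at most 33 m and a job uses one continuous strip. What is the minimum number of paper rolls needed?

5

Total = 27 + 25 + 23 + 22 + 16 + 5 + 5 + 5 = 128 m.
Lower bound: ⌈128/33⌉ = 4 paper rolls.
A packing using 5 paper rolls:
  roll 1: 27 + 5 = 32
  roll 2: 25 + 5 = 30
  roll 3: 23 + 5 = 28
  roll 4: 22 = 22
  roll 5: 16 = 16
No arrangement into 4 paper rolls stays within capacity, so 5 is optimal.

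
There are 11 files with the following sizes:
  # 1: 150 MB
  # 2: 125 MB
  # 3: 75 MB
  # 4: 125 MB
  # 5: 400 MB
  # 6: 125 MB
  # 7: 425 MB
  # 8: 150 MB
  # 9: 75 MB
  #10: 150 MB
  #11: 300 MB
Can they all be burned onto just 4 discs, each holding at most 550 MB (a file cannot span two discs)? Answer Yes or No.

Yes

A valid assignment using 4 discs:
  disc 1: 425 + 125 = 550
  disc 2: 400 + 150 = 550
  disc 3: 300 + 150 + 75 = 525
  disc 4: 150 + 125 + 125 + 75 = 475
Every load is within 550 MB, so 4 discs suffice.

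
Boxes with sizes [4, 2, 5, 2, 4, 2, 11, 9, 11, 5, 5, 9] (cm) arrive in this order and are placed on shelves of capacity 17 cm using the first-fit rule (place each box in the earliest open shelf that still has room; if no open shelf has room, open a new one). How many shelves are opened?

5

  4 → shelf 1 (new)  [load 4/17]
  2 → shelf 1  [load 6/17]
  5 → shelf 1  [load 11/17]
  2 → shelf 1  [load 13/17]
  4 → shelf 1  [load 17/17]
  2 → shelf 2 (new)  [load 2/17]
  11 → shelf 2  [load 13/17]
  9 → shelf 3 (new)  [load 9/17]
  11 → shelf 4 (new)  [load 11/17]
  5 → shelf 3  [load 14/17]
  5 → shelf 4  [load 16/17]
  9 → shelf 5 (new)  [load 9/17]
5 shelves opened.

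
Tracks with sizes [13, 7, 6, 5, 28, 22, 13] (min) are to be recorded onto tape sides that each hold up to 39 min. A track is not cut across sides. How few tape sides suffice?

3

Total = 28 + 22 + 13 + 13 + 7 + 6 + 5 = 94 min.
Lower bound: ⌈94/39⌉ = 3 tape sides.
A packing using 3 tape sides:
  side 1: 28 + 7 = 35
  side 2: 22 + 13 = 35
  side 3: 13 + 6 + 5 = 24
This matches the lower bound, so 3 is optimal.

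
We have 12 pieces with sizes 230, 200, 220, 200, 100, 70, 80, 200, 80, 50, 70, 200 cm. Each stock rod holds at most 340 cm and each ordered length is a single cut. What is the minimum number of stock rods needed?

6

Total = 230 + 220 + 200 + 200 + 200 + 200 + 100 + 80 + 80 + 70 + 70 + 50 = 1700 cm.
Lower bound: ⌈1700/340⌉ = 5 stock rods.
Also, 6 pieces each exceed 170 cm, and no two of those can share a stock rod, so at least 6 stock rods are needed.
A packing using 6 stock rods:
  stock rod 1: 230 + 100 = 330
  stock rod 2: 220 + 80 = 300
  stock rod 3: 200 + 80 + 50 = 330
  stock rod 4: 200 + 70 + 70 = 340
  stock rod 5: 200 = 200
  stock rod 6: 200 = 200
This matches the lower bound, so 6 is optimal.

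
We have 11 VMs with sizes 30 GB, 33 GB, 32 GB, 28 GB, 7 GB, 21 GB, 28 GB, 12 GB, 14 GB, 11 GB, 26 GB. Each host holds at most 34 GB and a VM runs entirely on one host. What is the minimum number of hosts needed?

Total = 33 + 32 + 30 + 28 + 28 + 26 + 21 + 14 + 12 + 11 + 7 = 242 GB.
Lower bound: ⌈242/34⌉ = 8 hosts.
A packing using 8 hosts:
  host 1: 33 = 33
  host 2: 32 = 32
  host 3: 30 = 30
  host 4: 28 = 28
  host 5: 28 = 28
  host 6: 26 + 7 = 33
  host 7: 21 + 12 = 33
  host 8: 14 + 11 = 25
This matches the lower bound, so 8 is optimal.

8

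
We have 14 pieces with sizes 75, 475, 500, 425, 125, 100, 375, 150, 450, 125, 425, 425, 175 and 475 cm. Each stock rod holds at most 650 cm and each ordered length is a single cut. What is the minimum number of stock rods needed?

Total = 500 + 475 + 475 + 450 + 425 + 425 + 425 + 375 + 175 + 150 + 125 + 125 + 100 + 75 = 4300 cm.
Lower bound: ⌈4300/650⌉ = 7 stock rods.
Also, 8 pieces each exceed 325 cm, and no two of those can share a stock rod, so at least 8 stock rods are needed.
A packing using 8 stock rods:
  stock rod 1: 500 + 150 = 650
  stock rod 2: 475 + 175 = 650
  stock rod 3: 475 + 125 = 600
  stock rod 4: 450 + 125 + 75 = 650
  stock rod 5: 425 + 100 = 525
  stock rod 6: 425 = 425
  stock rod 7: 425 = 425
  stock rod 8: 375 = 375
This matches the lower bound, so 8 is optimal.

8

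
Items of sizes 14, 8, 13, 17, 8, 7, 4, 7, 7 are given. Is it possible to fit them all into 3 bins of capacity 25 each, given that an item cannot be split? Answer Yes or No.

No

Total = 85; ⌈85/25⌉ = 4.
At least 4 bins are required, but only 3 are allowed.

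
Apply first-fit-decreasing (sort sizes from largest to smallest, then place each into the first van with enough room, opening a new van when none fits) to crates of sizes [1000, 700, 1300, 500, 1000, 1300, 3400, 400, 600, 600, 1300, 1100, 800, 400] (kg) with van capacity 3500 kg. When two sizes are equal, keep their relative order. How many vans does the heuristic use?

5

Sorted descending: 3400, 1300, 1300, 1300, 1100, 1000, 1000, 800, 700, 600, 600, 500, 400, 400.
  3400 → van 1 (new)  [load 3400/3500]
  1300 → van 2 (new)  [load 1300/3500]
  1300 → van 2  [load 2600/3500]
  1300 → van 3 (new)  [load 1300/3500]
  1100 → van 3  [load 2400/3500]
  1000 → van 3  [load 3400/3500]
  1000 → van 4 (new)  [load 1000/3500]
  800 → van 2  [load 3400/3500]
  700 → van 4  [load 1700/3500]
  600 → van 4  [load 2300/3500]
  600 → van 4  [load 2900/3500]
  500 → van 4  [load 3400/3500]
  400 → van 5 (new)  [load 400/3500]
  400 → van 5  [load 800/3500]
5 vans opened.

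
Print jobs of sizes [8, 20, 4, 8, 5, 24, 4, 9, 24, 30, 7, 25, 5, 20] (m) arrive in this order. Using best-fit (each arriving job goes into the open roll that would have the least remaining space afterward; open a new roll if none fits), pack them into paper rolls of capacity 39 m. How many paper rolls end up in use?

  8 → roll 1 (new)  [load 8/39]
  20 → roll 1  [load 28/39]
  4 → roll 1  [load 32/39]
  8 → roll 2 (new)  [load 8/39]
  5 → roll 1  [load 37/39]
  24 → roll 2  [load 32/39]
  4 → roll 2  [load 36/39]
  9 → roll 3 (new)  [load 9/39]
  24 → roll 3  [load 33/39]
  30 → roll 4 (new)  [load 30/39]
  7 → roll 4  [load 37/39]
  25 → roll 5 (new)  [load 25/39]
  5 → roll 3  [load 38/39]
  20 → roll 6 (new)  [load 20/39]
6 paper rolls opened.

6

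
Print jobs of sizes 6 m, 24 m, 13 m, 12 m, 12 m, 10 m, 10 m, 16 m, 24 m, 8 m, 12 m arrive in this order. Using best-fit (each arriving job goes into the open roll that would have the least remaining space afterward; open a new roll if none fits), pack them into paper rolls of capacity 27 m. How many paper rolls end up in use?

  6 → roll 1 (new)  [load 6/27]
  24 → roll 2 (new)  [load 24/27]
  13 → roll 1  [load 19/27]
  12 → roll 3 (new)  [load 12/27]
  12 → roll 3  [load 24/27]
  10 → roll 4 (new)  [load 10/27]
  10 → roll 4  [load 20/27]
  16 → roll 5 (new)  [load 16/27]
  24 → roll 6 (new)  [load 24/27]
  8 → roll 1  [load 27/27]
  12 → roll 7 (new)  [load 12/27]
7 paper rolls opened.

7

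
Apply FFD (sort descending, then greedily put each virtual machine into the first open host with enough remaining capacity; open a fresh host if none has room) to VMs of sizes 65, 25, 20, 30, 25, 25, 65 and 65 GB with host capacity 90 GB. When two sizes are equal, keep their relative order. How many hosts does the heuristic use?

Sorted descending: 65, 65, 65, 30, 25, 25, 25, 20.
  65 → host 1 (new)  [load 65/90]
  65 → host 2 (new)  [load 65/90]
  65 → host 3 (new)  [load 65/90]
  30 → host 4 (new)  [load 30/90]
  25 → host 1  [load 90/90]
  25 → host 2  [load 90/90]
  25 → host 3  [load 90/90]
  20 → host 4  [load 50/90]
4 hosts opened.

4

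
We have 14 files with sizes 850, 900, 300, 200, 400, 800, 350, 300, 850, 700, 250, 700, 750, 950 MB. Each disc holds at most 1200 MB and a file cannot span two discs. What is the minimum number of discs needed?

Total = 950 + 900 + 850 + 850 + 800 + 750 + 700 + 700 + 400 + 350 + 300 + 300 + 250 + 200 = 8300 MB.
Lower bound: ⌈8300/1200⌉ = 7 discs.
Also, 8 files each exceed 600 MB, and no two of those can share a disc, so at least 8 discs are needed.
A packing using 8 discs:
  disc 1: 950 + 250 = 1200
  disc 2: 900 + 300 = 1200
  disc 3: 850 + 350 = 1200
  disc 4: 850 + 300 = 1150
  disc 5: 800 + 400 = 1200
  disc 6: 750 + 200 = 950
  disc 7: 700 = 700
  disc 8: 700 = 700
This matches the lower bound, so 8 is optimal.

8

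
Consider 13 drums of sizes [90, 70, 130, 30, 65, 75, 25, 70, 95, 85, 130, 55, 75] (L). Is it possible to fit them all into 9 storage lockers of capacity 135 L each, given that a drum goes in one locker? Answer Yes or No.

Yes

A valid assignment using 9 storage lockers:
  locker 1: 130 = 130
  locker 2: 130 = 130
  locker 3: 95 + 30 = 125
  locker 4: 90 + 25 = 115
  locker 5: 85 = 85
  locker 6: 75 + 55 = 130
  locker 7: 75 = 75
  locker 8: 70 + 65 = 135
  locker 9: 70 = 70
Every load is within 135 L, so 9 storage lockers suffice.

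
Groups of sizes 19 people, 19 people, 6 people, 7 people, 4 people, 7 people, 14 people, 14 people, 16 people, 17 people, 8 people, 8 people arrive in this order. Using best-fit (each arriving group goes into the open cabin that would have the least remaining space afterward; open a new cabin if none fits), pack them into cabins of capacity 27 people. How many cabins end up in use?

6

  19 → cabin 1 (new)  [load 19/27]
  19 → cabin 2 (new)  [load 19/27]
  6 → cabin 1  [load 25/27]
  7 → cabin 2  [load 26/27]
  4 → cabin 3 (new)  [load 4/27]
  7 → cabin 3  [load 11/27]
  14 → cabin 3  [load 25/27]
  14 → cabin 4 (new)  [load 14/27]
  16 → cabin 5 (new)  [load 16/27]
  17 → cabin 6 (new)  [load 17/27]
  8 → cabin 6  [load 25/27]
  8 → cabin 5  [load 24/27]
6 cabins opened.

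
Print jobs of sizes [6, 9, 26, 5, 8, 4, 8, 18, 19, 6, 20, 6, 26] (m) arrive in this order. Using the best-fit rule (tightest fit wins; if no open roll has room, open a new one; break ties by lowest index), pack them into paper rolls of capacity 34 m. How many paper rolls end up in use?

6

  6 → roll 1 (new)  [load 6/34]
  9 → roll 1  [load 15/34]
  26 → roll 2 (new)  [load 26/34]
  5 → roll 2  [load 31/34]
  8 → roll 1  [load 23/34]
  4 → roll 1  [load 27/34]
  8 → roll 3 (new)  [load 8/34]
  18 → roll 3  [load 26/34]
  19 → roll 4 (new)  [load 19/34]
  6 → roll 1  [load 33/34]
  20 → roll 5 (new)  [load 20/34]
  6 → roll 3  [load 32/34]
  26 → roll 6 (new)  [load 26/34]
6 paper rolls opened.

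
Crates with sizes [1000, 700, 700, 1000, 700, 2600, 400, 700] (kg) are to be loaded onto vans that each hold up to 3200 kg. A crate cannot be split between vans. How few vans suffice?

Total = 2600 + 1000 + 1000 + 700 + 700 + 700 + 700 + 400 = 7800 kg.
Lower bound: ⌈7800/3200⌉ = 3 vans.
A packing using 3 vans:
  van 1: 2600 + 400 = 3000
  van 2: 1000 + 1000 + 700 = 2700
  van 3: 700 + 700 + 700 = 2100
This matches the lower bound, so 3 is optimal.

3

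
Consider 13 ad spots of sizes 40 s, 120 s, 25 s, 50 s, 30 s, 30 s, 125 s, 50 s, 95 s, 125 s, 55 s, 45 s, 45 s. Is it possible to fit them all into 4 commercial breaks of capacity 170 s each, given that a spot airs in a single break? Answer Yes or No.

Total = 835 s; ⌈835/170⌉ = 5.
At least 5 commercial breaks are required, but only 4 are allowed.

No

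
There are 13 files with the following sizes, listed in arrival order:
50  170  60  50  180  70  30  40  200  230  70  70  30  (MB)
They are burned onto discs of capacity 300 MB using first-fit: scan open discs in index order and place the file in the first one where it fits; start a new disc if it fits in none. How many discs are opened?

  50 → disc 1 (new)  [load 50/300]
  170 → disc 1  [load 220/300]
  60 → disc 1  [load 280/300]
  50 → disc 2 (new)  [load 50/300]
  180 → disc 2  [load 230/300]
  70 → disc 2  [load 300/300]
  30 → disc 3 (new)  [load 30/300]
  40 → disc 3  [load 70/300]
  200 → disc 3  [load 270/300]
  230 → disc 4 (new)  [load 230/300]
  70 → disc 4  [load 300/300]
  70 → disc 5 (new)  [load 70/300]
  30 → disc 3  [load 300/300]
5 discs opened.

5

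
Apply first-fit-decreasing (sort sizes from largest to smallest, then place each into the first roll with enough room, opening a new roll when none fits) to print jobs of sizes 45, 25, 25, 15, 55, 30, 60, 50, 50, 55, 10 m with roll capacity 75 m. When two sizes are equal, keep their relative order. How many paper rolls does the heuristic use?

6

Sorted descending: 60, 55, 55, 50, 50, 45, 30, 25, 25, 15, 10.
  60 → roll 1 (new)  [load 60/75]
  55 → roll 2 (new)  [load 55/75]
  55 → roll 3 (new)  [load 55/75]
  50 → roll 4 (new)  [load 50/75]
  50 → roll 5 (new)  [load 50/75]
  45 → roll 6 (new)  [load 45/75]
  30 → roll 6  [load 75/75]
  25 → roll 4  [load 75/75]
  25 → roll 5  [load 75/75]
  15 → roll 1  [load 75/75]
  10 → roll 2  [load 65/75]
6 paper rolls opened.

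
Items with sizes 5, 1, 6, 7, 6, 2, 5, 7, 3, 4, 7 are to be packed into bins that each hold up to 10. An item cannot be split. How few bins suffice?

Total = 7 + 7 + 7 + 6 + 6 + 5 + 5 + 4 + 3 + 2 + 1 = 53.
Lower bound: ⌈53/10⌉ = 6 bins.
A packing using 6 bins:
  bin 1: 7 + 3 = 10
  bin 2: 7 + 2 + 1 = 10
  bin 3: 7 = 7
  bin 4: 6 + 4 = 10
  bin 5: 6 = 6
  bin 6: 5 + 5 = 10
This matches the lower bound, so 6 is optimal.

6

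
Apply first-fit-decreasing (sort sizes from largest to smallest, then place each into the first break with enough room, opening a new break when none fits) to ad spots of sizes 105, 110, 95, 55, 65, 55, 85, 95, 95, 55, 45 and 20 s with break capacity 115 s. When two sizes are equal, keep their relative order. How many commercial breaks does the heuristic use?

9

Sorted descending: 110, 105, 95, 95, 95, 85, 65, 55, 55, 55, 45, 20.
  110 → break 1 (new)  [load 110/115]
  105 → break 2 (new)  [load 105/115]
  95 → break 3 (new)  [load 95/115]
  95 → break 4 (new)  [load 95/115]
  95 → break 5 (new)  [load 95/115]
  85 → break 6 (new)  [load 85/115]
  65 → break 7 (new)  [load 65/115]
  55 → break 8 (new)  [load 55/115]
  55 → break 8  [load 110/115]
  55 → break 9 (new)  [load 55/115]
  45 → break 7  [load 110/115]
  20 → break 3  [load 115/115]
9 commercial breaks opened.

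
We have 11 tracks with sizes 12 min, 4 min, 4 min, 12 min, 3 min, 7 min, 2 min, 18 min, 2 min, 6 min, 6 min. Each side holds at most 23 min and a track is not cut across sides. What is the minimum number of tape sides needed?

4

Total = 18 + 12 + 12 + 7 + 6 + 6 + 4 + 4 + 3 + 2 + 2 = 76 min.
Lower bound: ⌈76/23⌉ = 4 tape sides.
A packing using 4 tape sides:
  side 1: 18 + 4 = 22
  side 2: 12 + 7 + 4 = 23
  side 3: 12 + 6 + 3 + 2 = 23
  side 4: 6 + 2 = 8
This matches the lower bound, so 4 is optimal.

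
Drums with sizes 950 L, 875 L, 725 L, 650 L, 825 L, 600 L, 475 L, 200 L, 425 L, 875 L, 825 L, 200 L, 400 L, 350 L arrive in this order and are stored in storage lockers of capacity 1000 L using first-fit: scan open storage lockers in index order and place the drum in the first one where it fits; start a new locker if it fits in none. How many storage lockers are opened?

  950 → locker 1 (new)  [load 950/1000]
  875 → locker 2 (new)  [load 875/1000]
  725 → locker 3 (new)  [load 725/1000]
  650 → locker 4 (new)  [load 650/1000]
  825 → locker 5 (new)  [load 825/1000]
  600 → locker 6 (new)  [load 600/1000]
  475 → locker 7 (new)  [load 475/1000]
  200 → locker 3  [load 925/1000]
  425 → locker 7  [load 900/1000]
  875 → locker 8 (new)  [load 875/1000]
  825 → locker 9 (new)  [load 825/1000]
  200 → locker 4  [load 850/1000]
  400 → locker 6  [load 1000/1000]
  350 → locker 10 (new)  [load 350/1000]
10 storage lockers opened.

10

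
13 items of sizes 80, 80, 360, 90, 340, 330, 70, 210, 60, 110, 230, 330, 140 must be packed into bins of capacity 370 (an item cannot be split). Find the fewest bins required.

Total = 360 + 340 + 330 + 330 + 230 + 210 + 140 + 110 + 90 + 80 + 80 + 70 + 60 = 2430.
Lower bound: ⌈2430/370⌉ = 7 bins.
A packing using 7 bins:
  bin 1: 360 = 360
  bin 2: 340 = 340
  bin 3: 330 = 330
  bin 4: 330 = 330
  bin 5: 230 + 140 = 370
  bin 6: 210 + 90 + 70 = 370
  bin 7: 110 + 80 + 80 + 60 = 330
This matches the lower bound, so 7 is optimal.

7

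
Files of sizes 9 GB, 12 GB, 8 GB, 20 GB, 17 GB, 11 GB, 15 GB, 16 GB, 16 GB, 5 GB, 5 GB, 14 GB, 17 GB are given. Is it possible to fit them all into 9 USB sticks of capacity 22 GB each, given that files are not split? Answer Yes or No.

Yes

A valid assignment using 9 USB sticks:
  USB stick 1: 20 = 20
  USB stick 2: 17 + 5 = 22
  USB stick 3: 17 + 5 = 22
  USB stick 4: 16 = 16
  USB stick 5: 16 = 16
  USB stick 6: 15 = 15
  USB stick 7: 14 + 8 = 22
  USB stick 8: 12 + 9 = 21
  USB stick 9: 11 = 11
Every load is within 22 GB, so 9 USB sticks suffice.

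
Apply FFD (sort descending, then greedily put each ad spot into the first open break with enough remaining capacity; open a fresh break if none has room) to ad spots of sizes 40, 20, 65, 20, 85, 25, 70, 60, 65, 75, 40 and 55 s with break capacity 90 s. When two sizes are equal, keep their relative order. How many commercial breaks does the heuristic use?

8

Sorted descending: 85, 75, 70, 65, 65, 60, 55, 40, 40, 25, 20, 20.
  85 → break 1 (new)  [load 85/90]
  75 → break 2 (new)  [load 75/90]
  70 → break 3 (new)  [load 70/90]
  65 → break 4 (new)  [load 65/90]
  65 → break 5 (new)  [load 65/90]
  60 → break 6 (new)  [load 60/90]
  55 → break 7 (new)  [load 55/90]
  40 → break 8 (new)  [load 40/90]
  40 → break 8  [load 80/90]
  25 → break 4  [load 90/90]
  20 → break 3  [load 90/90]
  20 → break 5  [load 85/90]
8 commercial breaks opened.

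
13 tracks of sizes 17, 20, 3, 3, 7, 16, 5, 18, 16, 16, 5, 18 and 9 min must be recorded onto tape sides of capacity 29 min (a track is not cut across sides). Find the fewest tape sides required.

Total = 20 + 18 + 18 + 17 + 16 + 16 + 16 + 9 + 7 + 5 + 5 + 3 + 3 = 153 min.
Lower bound: ⌈153/29⌉ = 6 tape sides.
Also, 7 tracks each exceed 29/2 min, and no two of those can share a side, so at least 7 tape sides are needed.
A packing using 7 tape sides:
  side 1: 20 + 9 = 29
  side 2: 18 + 7 + 3 = 28
  side 3: 18 + 5 + 5 = 28
  side 4: 17 + 3 = 20
  side 5: 16 = 16
  side 6: 16 = 16
  side 7: 16 = 16
This matches the lower bound, so 7 is optimal.

7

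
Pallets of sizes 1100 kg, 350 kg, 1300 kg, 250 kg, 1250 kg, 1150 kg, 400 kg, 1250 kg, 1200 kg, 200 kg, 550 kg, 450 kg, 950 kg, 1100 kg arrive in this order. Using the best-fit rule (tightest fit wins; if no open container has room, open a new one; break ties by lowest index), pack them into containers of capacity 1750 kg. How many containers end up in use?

  1100 → container 1 (new)  [load 1100/1750]
  350 → container 1  [load 1450/1750]
  1300 → container 2 (new)  [load 1300/1750]
  250 → container 1  [load 1700/1750]
  1250 → container 3 (new)  [load 1250/1750]
  1150 → container 4 (new)  [load 1150/1750]
  400 → container 2  [load 1700/1750]
  1250 → container 5 (new)  [load 1250/1750]
  1200 → container 6 (new)  [load 1200/1750]
  200 → container 3  [load 1450/1750]
  550 → container 6  [load 1750/1750]
  450 → container 5  [load 1700/1750]
  950 → container 7 (new)  [load 950/1750]
  1100 → container 8 (new)  [load 1100/1750]
8 containers opened.

8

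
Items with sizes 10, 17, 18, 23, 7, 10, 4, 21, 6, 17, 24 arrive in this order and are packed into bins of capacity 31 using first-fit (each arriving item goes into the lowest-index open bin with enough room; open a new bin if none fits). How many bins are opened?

  10 → bin 1 (new)  [load 10/31]
  17 → bin 1  [load 27/31]
  18 → bin 2 (new)  [load 18/31]
  23 → bin 3 (new)  [load 23/31]
  7 → bin 2  [load 25/31]
  10 → bin 4 (new)  [load 10/31]
  4 → bin 1  [load 31/31]
  21 → bin 4  [load 31/31]
  6 → bin 2  [load 31/31]
  17 → bin 5 (new)  [load 17/31]
  24 → bin 6 (new)  [load 24/31]
6 bins opened.

6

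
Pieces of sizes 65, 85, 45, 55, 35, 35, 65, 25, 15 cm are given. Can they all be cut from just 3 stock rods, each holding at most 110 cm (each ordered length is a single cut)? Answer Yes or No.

Total = 425 cm; ⌈425/110⌉ = 4.
At least 4 stock rods are required, but only 3 are allowed.

No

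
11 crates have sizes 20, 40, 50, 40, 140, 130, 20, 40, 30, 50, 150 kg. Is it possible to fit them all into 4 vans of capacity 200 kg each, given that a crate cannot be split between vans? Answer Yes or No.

Yes

A valid assignment using 4 vans:
  van 1: 150 + 50 = 200
  van 2: 140 + 50 = 190
  van 3: 130 + 40 + 30 = 200
  van 4: 40 + 40 + 20 + 20 = 120
Every load is within 200 kg, so 4 vans suffice.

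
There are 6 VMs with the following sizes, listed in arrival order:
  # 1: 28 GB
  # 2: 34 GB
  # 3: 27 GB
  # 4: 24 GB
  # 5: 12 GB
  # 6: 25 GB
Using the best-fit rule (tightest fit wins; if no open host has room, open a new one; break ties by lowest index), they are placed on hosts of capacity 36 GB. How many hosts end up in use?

5

  28 → host 1 (new)  [load 28/36]
  34 → host 2 (new)  [load 34/36]
  27 → host 3 (new)  [load 27/36]
  24 → host 4 (new)  [load 24/36]
  12 → host 4  [load 36/36]
  25 → host 5 (new)  [load 25/36]
5 hosts opened.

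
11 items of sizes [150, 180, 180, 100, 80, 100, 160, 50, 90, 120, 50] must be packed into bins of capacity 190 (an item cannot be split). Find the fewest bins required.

8

Total = 180 + 180 + 160 + 150 + 120 + 100 + 100 + 90 + 80 + 50 + 50 = 1260.
Lower bound: ⌈1260/190⌉ = 7 bins.
A packing using 8 bins:
  bin 1: 180 = 180
  bin 2: 180 = 180
  bin 3: 160 = 160
  bin 4: 150 = 150
  bin 5: 120 + 50 = 170
  bin 6: 100 + 90 = 190
  bin 7: 100 + 80 = 180
  bin 8: 50 = 50
No arrangement into 7 bins stays within capacity, so 8 is optimal.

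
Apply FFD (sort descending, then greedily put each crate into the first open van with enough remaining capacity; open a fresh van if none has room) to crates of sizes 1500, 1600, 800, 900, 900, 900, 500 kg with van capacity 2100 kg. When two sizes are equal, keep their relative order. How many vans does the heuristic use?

4

Sorted descending: 1600, 1500, 900, 900, 900, 800, 500.
  1600 → van 1 (new)  [load 1600/2100]
  1500 → van 2 (new)  [load 1500/2100]
  900 → van 3 (new)  [load 900/2100]
  900 → van 3  [load 1800/2100]
  900 → van 4 (new)  [load 900/2100]
  800 → van 4  [load 1700/2100]
  500 → van 1  [load 2100/2100]
4 vans opened.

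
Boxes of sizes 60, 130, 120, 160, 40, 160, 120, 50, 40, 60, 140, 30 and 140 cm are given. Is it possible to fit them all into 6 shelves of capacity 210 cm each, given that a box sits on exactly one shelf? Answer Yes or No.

No

Total = 1250 cm; ⌈1250/210⌉ = 6.
7 boxes each exceed half the capacity and cannot share a shelf, forcing at least 7 shelves.
At least 7 shelves are required, but only 6 are allowed.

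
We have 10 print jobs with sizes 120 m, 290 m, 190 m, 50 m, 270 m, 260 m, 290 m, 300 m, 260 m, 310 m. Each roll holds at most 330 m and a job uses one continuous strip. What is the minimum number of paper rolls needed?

8

Total = 310 + 300 + 290 + 290 + 270 + 260 + 260 + 190 + 120 + 50 = 2340 m.
Lower bound: ⌈2340/330⌉ = 8 paper rolls.
A packing using 8 paper rolls:
  roll 1: 310 = 310
  roll 2: 300 = 300
  roll 3: 290 = 290
  roll 4: 290 = 290
  roll 5: 270 + 50 = 320
  roll 6: 260 = 260
  roll 7: 260 = 260
  roll 8: 190 + 120 = 310
This matches the lower bound, so 8 is optimal.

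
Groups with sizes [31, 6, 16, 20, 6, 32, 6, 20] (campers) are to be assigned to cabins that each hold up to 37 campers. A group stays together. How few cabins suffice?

4

Total = 32 + 31 + 20 + 20 + 16 + 6 + 6 + 6 = 137 campers.
Lower bound: ⌈137/37⌉ = 4 cabins.
A packing using 4 cabins:
  cabin 1: 32 = 32
  cabin 2: 31 + 6 = 37
  cabin 3: 20 + 16 = 36
  cabin 4: 20 + 6 + 6 = 32
This matches the lower bound, so 4 is optimal.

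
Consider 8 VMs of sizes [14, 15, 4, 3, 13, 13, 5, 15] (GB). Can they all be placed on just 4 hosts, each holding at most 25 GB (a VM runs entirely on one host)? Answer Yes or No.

Total = 82 GB; ⌈82/25⌉ = 4.
5 VMs each exceed half the capacity and cannot share a host, forcing at least 5 hosts.
At least 5 hosts are required, but only 4 are allowed.

No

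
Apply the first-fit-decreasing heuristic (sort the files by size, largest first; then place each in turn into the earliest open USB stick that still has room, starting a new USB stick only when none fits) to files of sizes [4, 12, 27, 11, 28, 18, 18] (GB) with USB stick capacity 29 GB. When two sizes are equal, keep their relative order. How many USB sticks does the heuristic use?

Sorted descending: 28, 27, 18, 18, 12, 11, 4.
  28 → USB stick 1 (new)  [load 28/29]
  27 → USB stick 2 (new)  [load 27/29]
  18 → USB stick 3 (new)  [load 18/29]
  18 → USB stick 4 (new)  [load 18/29]
  12 → USB stick 5 (new)  [load 12/29]
  11 → USB stick 3  [load 29/29]
  4 → USB stick 4  [load 22/29]
5 USB sticks opened.

5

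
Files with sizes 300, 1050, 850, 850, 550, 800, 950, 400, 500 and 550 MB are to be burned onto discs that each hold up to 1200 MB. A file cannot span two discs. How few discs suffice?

Total = 1050 + 950 + 850 + 850 + 800 + 550 + 550 + 500 + 400 + 300 = 6800 MB.
Lower bound: ⌈6800/1200⌉ = 6 discs.
A packing using 7 discs:
  disc 1: 1050 = 1050
  disc 2: 950 = 950
  disc 3: 850 + 300 = 1150
  disc 4: 850 = 850
  disc 5: 800 + 400 = 1200
  disc 6: 550 + 550 = 1100
  disc 7: 500 = 500
No arrangement into 6 discs stays within capacity, so 7 is optimal.

7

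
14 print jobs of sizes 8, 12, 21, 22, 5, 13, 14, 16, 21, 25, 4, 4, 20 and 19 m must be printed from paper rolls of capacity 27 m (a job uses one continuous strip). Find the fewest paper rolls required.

9

Total = 25 + 22 + 21 + 21 + 20 + 19 + 16 + 14 + 13 + 12 + 8 + 5 + 4 + 4 = 204 m.
Lower bound: ⌈204/27⌉ = 8 paper rolls.
A packing using 9 paper rolls:
  roll 1: 25 = 25
  roll 2: 22 + 5 = 27
  roll 3: 21 + 4 = 25
  roll 4: 21 + 4 = 25
  roll 5: 20 = 20
  roll 6: 19 + 8 = 27
  roll 7: 16 = 16
  roll 8: 14 + 13 = 27
  roll 9: 12 = 12
No arrangement into 8 paper rolls stays within capacity, so 9 is optimal.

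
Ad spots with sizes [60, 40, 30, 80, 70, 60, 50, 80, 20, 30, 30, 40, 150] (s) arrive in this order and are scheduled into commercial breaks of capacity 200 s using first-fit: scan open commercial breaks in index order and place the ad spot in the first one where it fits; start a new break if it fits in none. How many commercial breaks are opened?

4

  60 → break 1 (new)  [load 60/200]
  40 → break 1  [load 100/200]
  30 → break 1  [load 130/200]
  80 → break 2 (new)  [load 80/200]
  70 → break 1  [load 200/200]
  60 → break 2  [load 140/200]
  50 → break 2  [load 190/200]
  80 → break 3 (new)  [load 80/200]
  20 → break 3  [load 100/200]
  30 → break 3  [load 130/200]
  30 → break 3  [load 160/200]
  40 → break 3  [load 200/200]
  150 → break 4 (new)  [load 150/200]
4 commercial breaks opened.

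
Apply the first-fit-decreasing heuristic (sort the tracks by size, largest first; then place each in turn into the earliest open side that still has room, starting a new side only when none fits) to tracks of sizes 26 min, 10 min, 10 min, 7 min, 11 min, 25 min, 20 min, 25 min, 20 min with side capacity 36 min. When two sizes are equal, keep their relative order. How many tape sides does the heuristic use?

5

Sorted descending: 26, 25, 25, 20, 20, 11, 10, 10, 7.
  26 → side 1 (new)  [load 26/36]
  25 → side 2 (new)  [load 25/36]
  25 → side 3 (new)  [load 25/36]
  20 → side 4 (new)  [load 20/36]
  20 → side 5 (new)  [load 20/36]
  11 → side 2  [load 36/36]
  10 → side 1  [load 36/36]
  10 → side 3  [load 35/36]
  7 → side 4  [load 27/36]
5 tape sides opened.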